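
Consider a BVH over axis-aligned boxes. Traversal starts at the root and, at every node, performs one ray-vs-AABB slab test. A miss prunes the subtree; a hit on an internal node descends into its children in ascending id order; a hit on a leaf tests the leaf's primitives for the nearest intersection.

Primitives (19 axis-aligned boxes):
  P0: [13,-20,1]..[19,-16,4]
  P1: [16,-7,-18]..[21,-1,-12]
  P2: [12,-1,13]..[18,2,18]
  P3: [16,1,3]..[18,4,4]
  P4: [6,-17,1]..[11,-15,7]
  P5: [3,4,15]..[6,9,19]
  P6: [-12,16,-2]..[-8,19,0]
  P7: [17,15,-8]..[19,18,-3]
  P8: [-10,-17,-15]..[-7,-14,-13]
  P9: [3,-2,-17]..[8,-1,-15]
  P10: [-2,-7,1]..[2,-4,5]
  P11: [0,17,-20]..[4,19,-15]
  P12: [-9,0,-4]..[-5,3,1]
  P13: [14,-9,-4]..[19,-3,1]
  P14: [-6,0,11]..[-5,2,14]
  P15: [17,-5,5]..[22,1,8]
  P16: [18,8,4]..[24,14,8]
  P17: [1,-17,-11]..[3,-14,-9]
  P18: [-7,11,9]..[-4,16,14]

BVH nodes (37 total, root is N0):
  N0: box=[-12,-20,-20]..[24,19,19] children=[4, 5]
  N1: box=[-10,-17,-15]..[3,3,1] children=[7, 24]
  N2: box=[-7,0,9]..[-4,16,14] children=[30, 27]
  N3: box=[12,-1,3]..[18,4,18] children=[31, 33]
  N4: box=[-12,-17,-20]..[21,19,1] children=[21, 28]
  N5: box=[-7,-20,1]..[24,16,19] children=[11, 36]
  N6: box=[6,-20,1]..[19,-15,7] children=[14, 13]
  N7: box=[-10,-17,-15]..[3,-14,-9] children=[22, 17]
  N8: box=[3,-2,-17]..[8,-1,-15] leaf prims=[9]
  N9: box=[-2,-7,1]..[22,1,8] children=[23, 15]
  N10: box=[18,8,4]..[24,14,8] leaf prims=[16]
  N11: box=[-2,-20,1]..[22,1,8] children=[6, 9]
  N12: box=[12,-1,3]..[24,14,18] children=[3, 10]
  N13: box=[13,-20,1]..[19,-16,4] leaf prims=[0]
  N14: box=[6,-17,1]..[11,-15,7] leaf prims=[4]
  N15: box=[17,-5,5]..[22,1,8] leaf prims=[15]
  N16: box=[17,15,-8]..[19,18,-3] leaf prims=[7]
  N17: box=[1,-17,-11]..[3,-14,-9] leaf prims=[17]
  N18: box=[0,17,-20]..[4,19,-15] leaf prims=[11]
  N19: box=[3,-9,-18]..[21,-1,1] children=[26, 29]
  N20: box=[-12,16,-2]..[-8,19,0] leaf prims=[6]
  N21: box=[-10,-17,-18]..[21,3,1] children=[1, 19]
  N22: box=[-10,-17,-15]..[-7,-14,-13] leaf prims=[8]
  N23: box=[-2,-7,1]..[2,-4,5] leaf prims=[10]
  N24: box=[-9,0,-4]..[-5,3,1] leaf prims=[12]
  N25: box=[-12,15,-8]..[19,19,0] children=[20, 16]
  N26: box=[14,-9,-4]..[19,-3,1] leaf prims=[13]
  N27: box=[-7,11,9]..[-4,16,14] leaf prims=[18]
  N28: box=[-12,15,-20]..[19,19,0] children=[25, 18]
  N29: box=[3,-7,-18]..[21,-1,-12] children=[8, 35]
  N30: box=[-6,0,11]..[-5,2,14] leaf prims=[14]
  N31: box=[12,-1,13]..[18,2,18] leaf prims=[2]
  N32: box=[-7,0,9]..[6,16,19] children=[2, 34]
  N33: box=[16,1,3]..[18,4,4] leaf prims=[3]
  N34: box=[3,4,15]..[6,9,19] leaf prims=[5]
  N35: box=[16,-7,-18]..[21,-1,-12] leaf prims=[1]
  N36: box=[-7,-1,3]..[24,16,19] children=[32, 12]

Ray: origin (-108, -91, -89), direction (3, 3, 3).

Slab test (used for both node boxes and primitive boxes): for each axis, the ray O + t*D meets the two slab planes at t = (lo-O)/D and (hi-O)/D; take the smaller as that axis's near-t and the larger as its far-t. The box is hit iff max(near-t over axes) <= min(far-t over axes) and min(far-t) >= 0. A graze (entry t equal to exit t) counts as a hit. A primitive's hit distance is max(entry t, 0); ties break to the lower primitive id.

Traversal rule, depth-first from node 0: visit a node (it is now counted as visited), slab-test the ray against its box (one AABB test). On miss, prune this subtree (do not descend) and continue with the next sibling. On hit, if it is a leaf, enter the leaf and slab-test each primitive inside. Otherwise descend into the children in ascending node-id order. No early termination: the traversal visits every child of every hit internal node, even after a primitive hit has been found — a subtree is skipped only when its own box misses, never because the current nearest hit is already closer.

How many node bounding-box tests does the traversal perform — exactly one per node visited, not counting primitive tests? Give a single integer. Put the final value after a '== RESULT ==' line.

Walk:
N0 x:[32,44] y:[71/3,110/3] z:[23,36] -> hit [32,36], descend [4, 5]
  N4 x:[32,43] y:[74/3,110/3] z:[23,30] -> miss, prune
  N5 x:[101/3,44] y:[71/3,107/3] z:[30,36] -> hit [101/3,107/3], descend [11, 36]
    N11 x:[106/3,130/3] y:[71/3,92/3] z:[30,97/3] -> miss, prune
    N36 x:[101/3,44] y:[30,107/3] z:[92/3,36] -> hit [101/3,107/3], descend [12, 32]
      N12 x:[40,44] y:[30,35] z:[92/3,107/3] -> miss, prune
      N32 x:[101/3,38] y:[91/3,107/3] z:[98/3,36] -> hit [101/3,107/3], descend [2, 34]
        N2 x:[101/3,104/3] y:[91/3,107/3] z:[98/3,103/3] -> hit [101/3,103/3], descend [27, 30]
          N27 x:[101/3,104/3] y:[34,107/3] z:[98/3,103/3] -> hit [34,103/3] leaf, test {P18@t=34}
          N30 x:[34,103/3] y:[91/3,31] z:[100/3,103/3] -> miss, prune
        N34 x:[37,38] y:[95/3,100/3] z:[104/3,36] -> miss, prune

Visited [0, 4, 5, 11, 36, 12, 32, 2, 27, 30, 34]. Tests: 11 box, 1 leaf. Nearest: P18.

== RESULT ==
11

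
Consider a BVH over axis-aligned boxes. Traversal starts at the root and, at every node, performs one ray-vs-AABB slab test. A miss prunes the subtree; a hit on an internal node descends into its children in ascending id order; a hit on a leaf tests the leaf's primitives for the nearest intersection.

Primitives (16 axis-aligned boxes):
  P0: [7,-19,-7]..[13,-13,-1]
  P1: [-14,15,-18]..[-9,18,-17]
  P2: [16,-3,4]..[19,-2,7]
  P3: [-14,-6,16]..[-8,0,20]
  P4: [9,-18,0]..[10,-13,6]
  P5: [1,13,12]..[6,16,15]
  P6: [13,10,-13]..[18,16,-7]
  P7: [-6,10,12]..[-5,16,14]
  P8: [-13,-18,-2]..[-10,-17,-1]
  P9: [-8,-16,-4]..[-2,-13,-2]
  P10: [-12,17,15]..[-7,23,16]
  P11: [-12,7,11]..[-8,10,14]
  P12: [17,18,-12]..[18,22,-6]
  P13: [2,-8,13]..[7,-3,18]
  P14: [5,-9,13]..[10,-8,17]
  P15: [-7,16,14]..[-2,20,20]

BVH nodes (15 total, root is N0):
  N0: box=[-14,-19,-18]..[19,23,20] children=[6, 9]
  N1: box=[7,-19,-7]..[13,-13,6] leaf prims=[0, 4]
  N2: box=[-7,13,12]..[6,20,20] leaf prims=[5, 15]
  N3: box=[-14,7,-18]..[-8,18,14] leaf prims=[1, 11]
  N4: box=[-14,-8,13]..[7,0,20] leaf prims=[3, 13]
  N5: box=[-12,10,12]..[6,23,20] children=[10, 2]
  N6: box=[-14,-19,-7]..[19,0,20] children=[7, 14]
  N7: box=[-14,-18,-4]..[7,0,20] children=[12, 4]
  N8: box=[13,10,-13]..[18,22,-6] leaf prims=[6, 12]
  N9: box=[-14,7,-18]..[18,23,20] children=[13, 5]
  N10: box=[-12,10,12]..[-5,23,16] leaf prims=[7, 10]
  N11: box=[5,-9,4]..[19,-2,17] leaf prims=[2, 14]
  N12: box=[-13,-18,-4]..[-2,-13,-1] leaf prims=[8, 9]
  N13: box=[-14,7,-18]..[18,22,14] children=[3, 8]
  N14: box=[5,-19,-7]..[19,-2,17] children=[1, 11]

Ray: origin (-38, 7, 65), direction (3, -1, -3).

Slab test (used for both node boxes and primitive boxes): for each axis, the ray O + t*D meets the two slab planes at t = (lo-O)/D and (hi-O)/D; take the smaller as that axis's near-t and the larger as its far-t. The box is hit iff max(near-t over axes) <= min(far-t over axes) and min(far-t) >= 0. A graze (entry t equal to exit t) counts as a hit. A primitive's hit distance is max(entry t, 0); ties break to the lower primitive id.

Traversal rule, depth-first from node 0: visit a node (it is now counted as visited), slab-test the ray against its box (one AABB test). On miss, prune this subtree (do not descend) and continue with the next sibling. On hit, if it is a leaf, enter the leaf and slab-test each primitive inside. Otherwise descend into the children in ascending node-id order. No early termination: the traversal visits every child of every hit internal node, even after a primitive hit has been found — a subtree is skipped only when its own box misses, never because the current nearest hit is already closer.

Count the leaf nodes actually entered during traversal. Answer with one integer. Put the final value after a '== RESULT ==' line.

Trace the traversal:
N0 x:[8,19] y:[-16,26] z:[15,83/3] -> hit [15,19], descend [6, 9]
  N6 x:[8,19] y:[7,26] z:[15,24] -> hit [15,19], descend [7, 14]
    N7 x:[8,15] y:[7,25] z:[15,23] -> hit [15,15], descend [4, 12]
      N4 x:[8,15] y:[7,15] z:[15,52/3] -> hit [15,15] leaf, test {P3(miss), P13(miss)}
      N12 x:[25/3,12] y:[20,25] z:[22,23] -> miss, prune
    N14 x:[43/3,19] y:[9,26] z:[16,24] -> hit [16,19], descend [1, 11]
      N1 x:[15,17] y:[20,26] z:[59/3,24] -> miss, prune
      N11 x:[43/3,19] y:[9,16] z:[16,61/3] -> hit [16,16] leaf, test {P2(miss), P14@t=16}
  N9 x:[8,56/3] y:[-16,0] z:[15,83/3] -> miss, prune

Visited [0, 6, 7, 4, 12, 14, 1, 11, 9]. Tests: 9 box, 2 leaf. Nearest: P14.

== RESULT ==
2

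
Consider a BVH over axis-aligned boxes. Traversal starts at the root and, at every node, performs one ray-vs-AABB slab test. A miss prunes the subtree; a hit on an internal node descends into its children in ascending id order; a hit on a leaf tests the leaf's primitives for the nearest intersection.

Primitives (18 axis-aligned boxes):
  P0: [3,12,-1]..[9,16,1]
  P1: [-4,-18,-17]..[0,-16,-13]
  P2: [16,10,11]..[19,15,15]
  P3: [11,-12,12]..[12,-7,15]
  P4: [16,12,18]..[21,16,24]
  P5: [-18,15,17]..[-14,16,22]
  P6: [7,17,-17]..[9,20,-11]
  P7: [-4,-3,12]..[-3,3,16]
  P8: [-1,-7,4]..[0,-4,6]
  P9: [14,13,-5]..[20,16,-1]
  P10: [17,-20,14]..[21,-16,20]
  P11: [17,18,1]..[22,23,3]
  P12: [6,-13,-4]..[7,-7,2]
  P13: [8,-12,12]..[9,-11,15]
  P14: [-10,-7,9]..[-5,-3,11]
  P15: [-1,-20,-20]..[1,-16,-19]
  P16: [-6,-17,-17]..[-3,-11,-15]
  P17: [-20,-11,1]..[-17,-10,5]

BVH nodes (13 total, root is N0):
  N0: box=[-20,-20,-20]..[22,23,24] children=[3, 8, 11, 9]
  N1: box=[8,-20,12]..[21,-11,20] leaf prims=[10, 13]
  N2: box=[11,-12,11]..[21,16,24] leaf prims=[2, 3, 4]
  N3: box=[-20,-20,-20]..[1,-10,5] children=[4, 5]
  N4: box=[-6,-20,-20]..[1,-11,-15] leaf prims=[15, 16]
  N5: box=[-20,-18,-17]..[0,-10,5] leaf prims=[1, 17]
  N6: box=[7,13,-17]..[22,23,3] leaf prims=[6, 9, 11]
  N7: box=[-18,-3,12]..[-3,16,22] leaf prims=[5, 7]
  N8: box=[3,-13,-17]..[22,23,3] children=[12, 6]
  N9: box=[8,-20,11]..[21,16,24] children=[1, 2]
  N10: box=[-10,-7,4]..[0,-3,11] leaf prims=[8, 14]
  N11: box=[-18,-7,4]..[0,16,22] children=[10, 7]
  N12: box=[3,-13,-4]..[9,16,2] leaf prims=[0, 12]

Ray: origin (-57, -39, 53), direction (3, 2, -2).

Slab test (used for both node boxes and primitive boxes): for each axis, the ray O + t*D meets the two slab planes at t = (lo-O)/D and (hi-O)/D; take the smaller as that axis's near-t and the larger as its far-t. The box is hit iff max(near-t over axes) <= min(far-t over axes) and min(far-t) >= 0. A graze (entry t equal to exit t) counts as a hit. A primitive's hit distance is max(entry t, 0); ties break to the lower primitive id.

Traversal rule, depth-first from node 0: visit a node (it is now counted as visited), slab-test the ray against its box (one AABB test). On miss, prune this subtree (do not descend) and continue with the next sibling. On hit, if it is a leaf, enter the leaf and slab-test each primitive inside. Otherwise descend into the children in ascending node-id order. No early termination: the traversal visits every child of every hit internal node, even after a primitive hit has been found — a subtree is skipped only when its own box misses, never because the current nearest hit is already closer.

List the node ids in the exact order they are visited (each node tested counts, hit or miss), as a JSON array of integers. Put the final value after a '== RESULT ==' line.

Walk:
N0 x:[37/3,79/3] y:[19/2,31] z:[29/2,73/2] -> hit [29/2,79/3], descend [3, 8, 9, 11]
  N3 x:[37/3,58/3] y:[19/2,29/2] z:[24,73/2] -> miss, prune
  N8 x:[20,79/3] y:[13,31] z:[25,35] -> hit [25,79/3], descend [6, 12]
    N6 x:[64/3,79/3] y:[26,31] z:[25,35] -> hit [26,79/3] leaf, test {P6(miss), P9(miss), P11(miss)}
    N12 x:[20,22] y:[13,55/2] z:[51/2,57/2] -> miss, prune
  N9 x:[65/3,26] y:[19/2,55/2] z:[29/2,21] -> miss, prune
  N11 x:[13,19] y:[16,55/2] z:[31/2,49/2] -> hit [16,19], descend [7, 10]
    N7 x:[13,18] y:[18,55/2] z:[31/2,41/2] -> hit [18,18] leaf, test {P5(miss), P7(miss)}
    N10 x:[47/3,19] y:[16,18] z:[21,49/2] -> miss, prune

Summary -> nodes [0, 3, 8, 6, 12, 9, 11, 7, 10]; box-tests=9; leaf-entries=2; first=miss

== RESULT ==
[0, 3, 8, 6, 12, 9, 11, 7, 10]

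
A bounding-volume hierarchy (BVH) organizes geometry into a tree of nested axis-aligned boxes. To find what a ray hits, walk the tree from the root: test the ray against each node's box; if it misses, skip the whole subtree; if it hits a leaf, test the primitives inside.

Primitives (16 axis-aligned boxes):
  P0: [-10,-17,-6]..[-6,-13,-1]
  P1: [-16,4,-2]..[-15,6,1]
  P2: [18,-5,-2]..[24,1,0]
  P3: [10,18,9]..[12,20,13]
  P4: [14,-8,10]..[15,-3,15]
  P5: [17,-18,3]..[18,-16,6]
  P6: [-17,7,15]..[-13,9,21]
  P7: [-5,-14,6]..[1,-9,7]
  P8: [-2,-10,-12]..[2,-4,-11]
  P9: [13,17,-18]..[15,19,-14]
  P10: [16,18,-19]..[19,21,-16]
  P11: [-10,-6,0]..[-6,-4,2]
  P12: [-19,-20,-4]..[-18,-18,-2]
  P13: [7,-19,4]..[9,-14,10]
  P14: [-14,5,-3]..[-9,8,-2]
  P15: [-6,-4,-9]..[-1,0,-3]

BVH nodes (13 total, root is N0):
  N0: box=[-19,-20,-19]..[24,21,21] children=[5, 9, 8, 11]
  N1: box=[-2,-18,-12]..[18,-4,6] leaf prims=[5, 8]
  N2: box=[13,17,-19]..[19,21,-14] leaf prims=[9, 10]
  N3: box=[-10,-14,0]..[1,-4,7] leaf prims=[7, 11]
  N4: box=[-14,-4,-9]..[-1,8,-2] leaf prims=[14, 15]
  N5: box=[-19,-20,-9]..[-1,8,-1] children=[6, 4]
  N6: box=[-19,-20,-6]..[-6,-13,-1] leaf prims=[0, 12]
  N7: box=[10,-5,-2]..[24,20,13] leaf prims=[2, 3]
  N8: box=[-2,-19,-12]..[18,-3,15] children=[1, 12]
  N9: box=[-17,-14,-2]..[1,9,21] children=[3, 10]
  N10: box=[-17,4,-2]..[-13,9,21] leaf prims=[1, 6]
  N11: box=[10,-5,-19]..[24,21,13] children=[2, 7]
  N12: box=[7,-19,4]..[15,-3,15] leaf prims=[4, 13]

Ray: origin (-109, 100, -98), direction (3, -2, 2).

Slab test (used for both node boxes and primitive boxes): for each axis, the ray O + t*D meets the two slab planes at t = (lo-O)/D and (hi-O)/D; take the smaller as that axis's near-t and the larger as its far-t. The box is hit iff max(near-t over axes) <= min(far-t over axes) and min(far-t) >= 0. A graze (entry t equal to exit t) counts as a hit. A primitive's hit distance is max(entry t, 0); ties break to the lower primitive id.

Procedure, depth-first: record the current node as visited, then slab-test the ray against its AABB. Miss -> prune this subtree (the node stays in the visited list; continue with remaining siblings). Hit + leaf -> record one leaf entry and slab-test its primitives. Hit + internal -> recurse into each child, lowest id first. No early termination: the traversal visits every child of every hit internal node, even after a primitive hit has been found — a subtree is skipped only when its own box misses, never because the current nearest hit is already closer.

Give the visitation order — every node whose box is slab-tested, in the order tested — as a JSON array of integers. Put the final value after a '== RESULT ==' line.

Trace the traversal:
N0 x:[30,133/3] y:[79/2,60] z:[79/2,119/2] -> hit [79/2,133/3], descend [5, 8, 9, 11]
  N5 x:[30,36] y:[46,60] z:[89/2,97/2] -> miss, prune
  N8 x:[107/3,127/3] y:[103/2,119/2] z:[43,113/2] -> miss, prune
  N9 x:[92/3,110/3] y:[91/2,57] z:[48,119/2] -> miss, prune
  N11 x:[119/3,133/3] y:[79/2,105/2] z:[79/2,111/2] -> hit [119/3,133/3], descend [2, 7]
    N2 x:[122/3,128/3] y:[79/2,83/2] z:[79/2,42] -> hit [122/3,83/2] leaf, test {P9@t=122/3, P10(miss)}
    N7 x:[119/3,133/3] y:[40,105/2] z:[48,111/2] -> miss, prune

Summary -> nodes [0, 5, 8, 9, 11, 2, 7]; box-tests=7; leaf-entries=1; first=P9

== RESULT ==
[0, 5, 8, 9, 11, 2, 7]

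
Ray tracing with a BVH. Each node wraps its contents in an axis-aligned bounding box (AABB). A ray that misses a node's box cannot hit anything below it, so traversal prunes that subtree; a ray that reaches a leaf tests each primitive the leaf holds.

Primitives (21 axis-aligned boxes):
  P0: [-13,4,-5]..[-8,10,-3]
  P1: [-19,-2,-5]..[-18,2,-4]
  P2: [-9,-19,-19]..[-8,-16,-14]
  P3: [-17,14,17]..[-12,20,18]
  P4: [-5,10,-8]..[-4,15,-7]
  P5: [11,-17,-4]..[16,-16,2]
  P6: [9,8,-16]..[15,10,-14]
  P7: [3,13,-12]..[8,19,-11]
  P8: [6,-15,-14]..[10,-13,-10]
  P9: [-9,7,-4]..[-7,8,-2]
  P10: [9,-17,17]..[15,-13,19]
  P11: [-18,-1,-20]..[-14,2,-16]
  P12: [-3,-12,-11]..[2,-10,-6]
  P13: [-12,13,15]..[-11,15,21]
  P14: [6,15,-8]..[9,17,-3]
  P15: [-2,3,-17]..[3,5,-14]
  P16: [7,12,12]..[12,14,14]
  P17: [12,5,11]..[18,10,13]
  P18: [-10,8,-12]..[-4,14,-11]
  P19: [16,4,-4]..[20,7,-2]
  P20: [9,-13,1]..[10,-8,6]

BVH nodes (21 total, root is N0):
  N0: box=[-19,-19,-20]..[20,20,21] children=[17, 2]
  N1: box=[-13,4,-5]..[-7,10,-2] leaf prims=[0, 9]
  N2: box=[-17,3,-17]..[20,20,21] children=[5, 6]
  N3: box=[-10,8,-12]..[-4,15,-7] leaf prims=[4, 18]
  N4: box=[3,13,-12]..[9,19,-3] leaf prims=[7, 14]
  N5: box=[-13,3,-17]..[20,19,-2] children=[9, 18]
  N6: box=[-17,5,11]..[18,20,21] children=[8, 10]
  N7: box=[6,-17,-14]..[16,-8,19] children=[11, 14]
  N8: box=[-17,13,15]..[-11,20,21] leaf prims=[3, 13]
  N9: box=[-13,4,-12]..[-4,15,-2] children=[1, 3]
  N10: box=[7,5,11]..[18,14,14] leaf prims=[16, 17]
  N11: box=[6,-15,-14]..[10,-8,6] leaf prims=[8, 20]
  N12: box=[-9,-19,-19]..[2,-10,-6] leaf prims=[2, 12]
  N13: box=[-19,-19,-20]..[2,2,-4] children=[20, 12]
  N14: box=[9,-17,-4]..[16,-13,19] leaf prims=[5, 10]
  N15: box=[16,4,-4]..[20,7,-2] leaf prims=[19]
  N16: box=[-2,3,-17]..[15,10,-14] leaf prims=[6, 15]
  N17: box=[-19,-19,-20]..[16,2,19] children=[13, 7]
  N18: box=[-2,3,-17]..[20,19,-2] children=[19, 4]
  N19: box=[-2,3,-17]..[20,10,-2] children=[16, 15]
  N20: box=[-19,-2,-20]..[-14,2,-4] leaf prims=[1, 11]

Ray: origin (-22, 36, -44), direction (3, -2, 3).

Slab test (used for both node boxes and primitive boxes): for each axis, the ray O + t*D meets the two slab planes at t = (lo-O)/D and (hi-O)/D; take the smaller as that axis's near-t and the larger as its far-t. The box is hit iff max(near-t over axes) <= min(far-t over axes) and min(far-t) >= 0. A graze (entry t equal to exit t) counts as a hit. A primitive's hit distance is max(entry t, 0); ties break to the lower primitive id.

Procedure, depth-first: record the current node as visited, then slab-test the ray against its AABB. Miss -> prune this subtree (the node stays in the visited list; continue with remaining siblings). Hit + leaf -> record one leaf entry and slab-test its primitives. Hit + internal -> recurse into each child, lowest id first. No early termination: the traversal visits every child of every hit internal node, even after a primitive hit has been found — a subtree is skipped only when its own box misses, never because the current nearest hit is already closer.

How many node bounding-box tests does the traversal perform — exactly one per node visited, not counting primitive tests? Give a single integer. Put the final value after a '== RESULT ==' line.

Trace the traversal:
N0 x:[1,14] y:[8,55/2] z:[8,65/3] -> hit [8,14], descend [2, 17]
  N2 x:[5/3,14] y:[8,33/2] z:[9,65/3] -> hit [9,14], descend [5, 6]
    N5 x:[3,14] y:[17/2,33/2] z:[9,14] -> hit [9,14], descend [9, 18]
      N9 x:[3,6] y:[21/2,16] z:[32/3,14] -> miss, prune
      N18 x:[20/3,14] y:[17/2,33/2] z:[9,14] -> hit [9,14], descend [4, 19]
        N4 x:[25/3,31/3] y:[17/2,23/2] z:[32/3,41/3] -> miss, prune
        N19 x:[20/3,14] y:[13,33/2] z:[9,14] -> hit [13,14], descend [15, 16]
          N15 x:[38/3,14] y:[29/2,16] z:[40/3,14] -> miss, prune
          N16 x:[20/3,37/3] y:[13,33/2] z:[9,10] -> miss, prune
    N6 x:[5/3,40/3] y:[8,31/2] z:[55/3,65/3] -> miss, prune
  N17 x:[1,38/3] y:[17,55/2] z:[8,21] -> miss, prune

Visited [0, 2, 5, 9, 18, 4, 19, 15, 16, 6, 17]. Tests: 11 box, 0 leaf. Nearest: miss.

== RESULT ==
11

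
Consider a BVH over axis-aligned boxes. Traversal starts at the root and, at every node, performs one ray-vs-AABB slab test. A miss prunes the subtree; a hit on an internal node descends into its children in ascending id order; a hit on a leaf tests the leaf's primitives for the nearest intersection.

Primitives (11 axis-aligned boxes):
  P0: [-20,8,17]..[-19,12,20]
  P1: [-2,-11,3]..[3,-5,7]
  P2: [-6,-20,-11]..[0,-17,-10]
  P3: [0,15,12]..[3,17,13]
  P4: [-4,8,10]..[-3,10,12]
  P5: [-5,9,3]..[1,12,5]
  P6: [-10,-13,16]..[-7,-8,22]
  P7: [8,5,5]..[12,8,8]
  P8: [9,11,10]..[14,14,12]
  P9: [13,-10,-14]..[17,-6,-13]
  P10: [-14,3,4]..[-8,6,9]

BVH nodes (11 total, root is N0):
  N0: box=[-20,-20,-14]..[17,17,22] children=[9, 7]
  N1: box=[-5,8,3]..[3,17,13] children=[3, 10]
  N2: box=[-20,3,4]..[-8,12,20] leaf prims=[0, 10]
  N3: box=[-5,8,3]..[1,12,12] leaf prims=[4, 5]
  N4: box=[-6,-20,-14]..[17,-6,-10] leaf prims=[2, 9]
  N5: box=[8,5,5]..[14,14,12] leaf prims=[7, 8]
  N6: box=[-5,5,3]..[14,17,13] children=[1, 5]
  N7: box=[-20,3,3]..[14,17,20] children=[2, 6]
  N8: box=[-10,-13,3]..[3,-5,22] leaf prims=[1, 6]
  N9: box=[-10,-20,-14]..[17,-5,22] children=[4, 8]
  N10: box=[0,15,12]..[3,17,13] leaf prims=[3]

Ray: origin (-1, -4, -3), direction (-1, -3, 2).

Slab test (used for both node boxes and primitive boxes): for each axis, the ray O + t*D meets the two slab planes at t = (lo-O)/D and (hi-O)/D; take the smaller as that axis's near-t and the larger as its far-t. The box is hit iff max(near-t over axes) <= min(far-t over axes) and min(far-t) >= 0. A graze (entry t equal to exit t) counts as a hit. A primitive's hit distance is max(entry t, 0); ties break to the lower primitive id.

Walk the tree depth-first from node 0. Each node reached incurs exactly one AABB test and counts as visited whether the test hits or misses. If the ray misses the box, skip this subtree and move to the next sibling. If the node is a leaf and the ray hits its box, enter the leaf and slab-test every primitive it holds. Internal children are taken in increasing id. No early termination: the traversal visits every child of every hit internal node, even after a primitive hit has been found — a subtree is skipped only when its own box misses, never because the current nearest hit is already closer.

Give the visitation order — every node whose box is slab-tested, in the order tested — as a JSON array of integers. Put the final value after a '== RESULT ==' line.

Traverse from the root:
N0 x:[-18,19] y:[-7,16/3] z:[-11/2,25/2] -> hit [-11/2,16/3], descend [7, 9]
  N7 x:[-15,19] y:[-7,-7/3] z:[3,23/2] -> miss, prune
  N9 x:[-18,9] y:[1/3,16/3] z:[-11/2,25/2] -> hit [1/3,16/3], descend [4, 8]
    N4 x:[-18,5] y:[2/3,16/3] z:[-11/2,-7/2] -> miss, prune
    N8 x:[-4,9] y:[1/3,3] z:[3,25/2] -> hit [3,3] leaf, test {P1(miss), P6(miss)}

Visited [0, 7, 9, 4, 8]. Tests: 5 box, 1 leaf. Nearest: miss.

== RESULT ==
[0, 7, 9, 4, 8]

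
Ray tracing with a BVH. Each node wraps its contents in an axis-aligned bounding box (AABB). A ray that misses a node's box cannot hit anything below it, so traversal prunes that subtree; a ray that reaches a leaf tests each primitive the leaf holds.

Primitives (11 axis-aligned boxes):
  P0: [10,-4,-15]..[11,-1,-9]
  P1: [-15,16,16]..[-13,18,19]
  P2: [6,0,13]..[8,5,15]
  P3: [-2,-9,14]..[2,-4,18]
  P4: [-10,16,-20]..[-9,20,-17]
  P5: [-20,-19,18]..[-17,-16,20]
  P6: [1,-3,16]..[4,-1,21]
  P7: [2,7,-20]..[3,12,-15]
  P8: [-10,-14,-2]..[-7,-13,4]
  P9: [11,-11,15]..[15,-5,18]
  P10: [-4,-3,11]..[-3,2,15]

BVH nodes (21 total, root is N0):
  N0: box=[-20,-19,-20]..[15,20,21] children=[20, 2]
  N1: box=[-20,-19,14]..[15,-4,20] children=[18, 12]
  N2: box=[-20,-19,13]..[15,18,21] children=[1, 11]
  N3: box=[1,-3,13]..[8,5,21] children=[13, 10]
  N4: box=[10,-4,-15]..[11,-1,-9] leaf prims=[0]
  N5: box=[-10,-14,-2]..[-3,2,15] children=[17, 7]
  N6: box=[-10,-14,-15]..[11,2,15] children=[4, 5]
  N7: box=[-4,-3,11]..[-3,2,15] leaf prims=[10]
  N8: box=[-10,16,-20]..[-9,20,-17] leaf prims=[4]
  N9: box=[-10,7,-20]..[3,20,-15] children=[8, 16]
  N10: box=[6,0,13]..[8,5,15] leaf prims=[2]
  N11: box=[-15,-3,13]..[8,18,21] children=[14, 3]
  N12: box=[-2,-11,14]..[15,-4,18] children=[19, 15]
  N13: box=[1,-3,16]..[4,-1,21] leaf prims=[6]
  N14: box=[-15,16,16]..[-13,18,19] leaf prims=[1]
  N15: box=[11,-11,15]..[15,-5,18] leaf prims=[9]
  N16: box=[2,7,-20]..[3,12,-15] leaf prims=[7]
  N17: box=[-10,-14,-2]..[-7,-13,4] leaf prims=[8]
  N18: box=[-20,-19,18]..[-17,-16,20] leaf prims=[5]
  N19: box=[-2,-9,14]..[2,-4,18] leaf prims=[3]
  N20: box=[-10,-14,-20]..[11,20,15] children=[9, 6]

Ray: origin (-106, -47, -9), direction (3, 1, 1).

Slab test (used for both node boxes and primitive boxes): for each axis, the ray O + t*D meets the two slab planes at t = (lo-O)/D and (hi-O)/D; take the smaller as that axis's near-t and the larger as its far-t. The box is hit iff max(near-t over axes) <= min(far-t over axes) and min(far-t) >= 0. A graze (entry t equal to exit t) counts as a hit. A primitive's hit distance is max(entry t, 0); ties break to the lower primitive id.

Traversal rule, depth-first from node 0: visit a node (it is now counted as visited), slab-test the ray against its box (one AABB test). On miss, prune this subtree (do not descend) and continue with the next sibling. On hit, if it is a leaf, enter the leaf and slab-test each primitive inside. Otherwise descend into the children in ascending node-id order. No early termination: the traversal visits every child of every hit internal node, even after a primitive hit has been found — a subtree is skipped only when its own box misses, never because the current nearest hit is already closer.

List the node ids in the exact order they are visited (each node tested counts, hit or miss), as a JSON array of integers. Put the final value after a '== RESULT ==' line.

Traverse from the root:
N0 x:[86/3,121/3] y:[28,67] z:[-11,30] -> hit [86/3,30], descend [2, 20]
  N2 x:[86/3,121/3] y:[28,65] z:[22,30] -> hit [86/3,30], descend [1, 11]
    N1 x:[86/3,121/3] y:[28,43] z:[23,29] -> hit [86/3,29], descend [12, 18]
      N12 x:[104/3,121/3] y:[36,43] z:[23,27] -> miss, prune
      N18 x:[86/3,89/3] y:[28,31] z:[27,29] -> hit [86/3,29] leaf, test {P5@t=86/3}
    N11 x:[91/3,38] y:[44,65] z:[22,30] -> miss, prune
  N20 x:[32,39] y:[33,67] z:[-11,24] -> miss, prune

order=[0, 2, 1, 12, 18, 11, 20]  |boxes|=7  |leaves|=1  hit=P5

== RESULT ==
[0, 2, 1, 12, 18, 11, 20]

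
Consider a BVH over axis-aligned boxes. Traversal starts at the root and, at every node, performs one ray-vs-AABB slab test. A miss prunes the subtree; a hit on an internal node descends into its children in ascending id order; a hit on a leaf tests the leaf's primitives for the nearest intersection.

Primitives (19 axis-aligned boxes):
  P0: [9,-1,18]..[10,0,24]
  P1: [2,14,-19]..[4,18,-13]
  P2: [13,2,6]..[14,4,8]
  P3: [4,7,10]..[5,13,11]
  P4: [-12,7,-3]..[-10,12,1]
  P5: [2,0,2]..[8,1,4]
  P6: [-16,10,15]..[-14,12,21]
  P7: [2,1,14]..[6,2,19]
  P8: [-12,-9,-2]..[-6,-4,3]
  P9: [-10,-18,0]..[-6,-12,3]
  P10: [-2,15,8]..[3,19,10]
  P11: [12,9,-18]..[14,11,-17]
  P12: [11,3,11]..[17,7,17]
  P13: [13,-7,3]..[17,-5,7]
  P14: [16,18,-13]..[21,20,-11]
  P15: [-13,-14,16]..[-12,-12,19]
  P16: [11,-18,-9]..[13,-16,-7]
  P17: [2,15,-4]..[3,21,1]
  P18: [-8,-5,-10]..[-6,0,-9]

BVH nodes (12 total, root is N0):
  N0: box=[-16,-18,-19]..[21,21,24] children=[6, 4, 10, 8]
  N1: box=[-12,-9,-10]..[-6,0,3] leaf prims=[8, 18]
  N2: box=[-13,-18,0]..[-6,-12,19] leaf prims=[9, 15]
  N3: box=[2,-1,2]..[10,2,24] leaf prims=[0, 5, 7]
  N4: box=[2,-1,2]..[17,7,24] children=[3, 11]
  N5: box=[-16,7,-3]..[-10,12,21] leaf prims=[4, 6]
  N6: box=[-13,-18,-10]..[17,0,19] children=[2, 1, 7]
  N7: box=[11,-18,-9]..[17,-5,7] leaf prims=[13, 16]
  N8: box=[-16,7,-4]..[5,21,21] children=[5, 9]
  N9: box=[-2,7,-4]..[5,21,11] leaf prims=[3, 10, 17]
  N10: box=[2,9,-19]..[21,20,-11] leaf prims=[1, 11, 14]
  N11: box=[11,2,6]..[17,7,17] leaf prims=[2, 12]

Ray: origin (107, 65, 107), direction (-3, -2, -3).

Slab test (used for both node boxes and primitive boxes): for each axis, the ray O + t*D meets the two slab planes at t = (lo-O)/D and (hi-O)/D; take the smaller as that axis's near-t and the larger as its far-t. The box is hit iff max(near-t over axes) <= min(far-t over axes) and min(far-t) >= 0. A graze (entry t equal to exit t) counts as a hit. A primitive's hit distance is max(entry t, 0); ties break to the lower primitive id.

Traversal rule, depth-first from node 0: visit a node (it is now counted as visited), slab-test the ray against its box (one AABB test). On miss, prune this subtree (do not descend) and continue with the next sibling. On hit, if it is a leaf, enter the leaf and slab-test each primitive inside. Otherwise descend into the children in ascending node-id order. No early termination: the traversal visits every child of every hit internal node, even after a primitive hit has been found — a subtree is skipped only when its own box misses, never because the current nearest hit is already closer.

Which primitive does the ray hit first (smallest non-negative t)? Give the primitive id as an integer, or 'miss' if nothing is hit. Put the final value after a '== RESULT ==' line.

Walk:
N0 x:[86/3,41] y:[22,83/2] z:[83/3,42] -> hit [86/3,41], descend [4, 6, 8, 10]
  N4 x:[30,35] y:[29,33] z:[83/3,35] -> hit [30,33], descend [3, 11]
    N3 x:[97/3,35] y:[63/2,33] z:[83/3,35] -> hit [97/3,33] leaf, test {P0(miss), P5(miss), P7(miss)}
    N11 x:[30,32] y:[29,63/2] z:[30,101/3] -> hit [30,63/2] leaf, test {P2(miss), P12@t=30}
  N6 x:[30,40] y:[65/2,83/2] z:[88/3,39] -> hit [65/2,39], descend [1, 2, 7]
    N1 x:[113/3,119/3] y:[65/2,37] z:[104/3,39] -> miss, prune
    N2 x:[113/3,40] y:[77/2,83/2] z:[88/3,107/3] -> miss, prune
    N7 x:[30,32] y:[35,83/2] z:[100/3,116/3] -> miss, prune
  N8 x:[34,41] y:[22,29] z:[86/3,37] -> miss, prune
  N10 x:[86/3,35] y:[45/2,28] z:[118/3,42] -> miss, prune

order=[0, 4, 3, 11, 6, 1, 2, 7, 8, 10]  |boxes|=10  |leaves|=2  hit=P12

== RESULT ==
12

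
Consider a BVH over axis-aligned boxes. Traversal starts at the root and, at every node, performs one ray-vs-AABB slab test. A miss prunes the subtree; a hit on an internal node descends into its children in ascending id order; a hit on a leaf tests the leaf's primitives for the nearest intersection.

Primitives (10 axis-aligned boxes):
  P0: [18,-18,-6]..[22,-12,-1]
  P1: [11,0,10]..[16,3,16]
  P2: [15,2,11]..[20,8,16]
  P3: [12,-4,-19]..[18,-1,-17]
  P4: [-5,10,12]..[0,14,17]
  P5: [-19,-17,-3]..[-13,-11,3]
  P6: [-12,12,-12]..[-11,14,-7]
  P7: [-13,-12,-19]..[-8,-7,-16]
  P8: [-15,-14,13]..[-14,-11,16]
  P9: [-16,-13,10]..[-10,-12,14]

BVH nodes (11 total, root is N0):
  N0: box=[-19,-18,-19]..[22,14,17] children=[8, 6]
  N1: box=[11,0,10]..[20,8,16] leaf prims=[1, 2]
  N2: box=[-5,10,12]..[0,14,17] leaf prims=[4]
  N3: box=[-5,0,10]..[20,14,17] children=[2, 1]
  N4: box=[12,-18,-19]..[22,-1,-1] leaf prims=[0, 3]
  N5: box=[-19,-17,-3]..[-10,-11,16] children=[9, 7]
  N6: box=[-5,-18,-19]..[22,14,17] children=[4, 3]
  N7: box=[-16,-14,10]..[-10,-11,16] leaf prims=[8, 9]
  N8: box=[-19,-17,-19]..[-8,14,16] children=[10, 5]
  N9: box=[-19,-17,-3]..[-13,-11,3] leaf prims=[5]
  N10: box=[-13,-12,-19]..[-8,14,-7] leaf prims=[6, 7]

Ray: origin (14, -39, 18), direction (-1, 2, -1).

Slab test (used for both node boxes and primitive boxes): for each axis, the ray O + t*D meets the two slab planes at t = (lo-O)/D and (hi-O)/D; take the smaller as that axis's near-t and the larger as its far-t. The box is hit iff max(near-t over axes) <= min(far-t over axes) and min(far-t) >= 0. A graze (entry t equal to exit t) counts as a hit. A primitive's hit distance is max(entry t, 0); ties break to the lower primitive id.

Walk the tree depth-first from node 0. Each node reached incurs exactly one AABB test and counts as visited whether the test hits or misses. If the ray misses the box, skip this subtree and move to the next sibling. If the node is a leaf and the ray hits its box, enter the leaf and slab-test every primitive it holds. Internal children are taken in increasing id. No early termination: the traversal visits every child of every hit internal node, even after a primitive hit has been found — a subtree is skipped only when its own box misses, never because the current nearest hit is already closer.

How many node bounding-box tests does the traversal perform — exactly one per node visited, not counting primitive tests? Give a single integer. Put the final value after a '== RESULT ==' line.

Traverse from the root:
N0 x:[-8,33] y:[21/2,53/2] z:[1,37] -> hit [21/2,53/2], descend [6, 8]
  N6 x:[-8,19] y:[21/2,53/2] z:[1,37] -> hit [21/2,19], descend [3, 4]
    N3 x:[-6,19] y:[39/2,53/2] z:[1,8] -> miss, prune
    N4 x:[-8,2] y:[21/2,19] z:[19,37] -> miss, prune
  N8 x:[22,33] y:[11,53/2] z:[2,37] -> hit [22,53/2], descend [5, 10]
    N5 x:[24,33] y:[11,14] z:[2,21] -> miss, prune
    N10 x:[22,27] y:[27/2,53/2] z:[25,37] -> hit [25,53/2] leaf, test {P6@t=51/2, P7(miss)}

Visited [0, 6, 3, 4, 8, 5, 10]. Tests: 7 box, 1 leaf. Nearest: P6.

== RESULT ==
7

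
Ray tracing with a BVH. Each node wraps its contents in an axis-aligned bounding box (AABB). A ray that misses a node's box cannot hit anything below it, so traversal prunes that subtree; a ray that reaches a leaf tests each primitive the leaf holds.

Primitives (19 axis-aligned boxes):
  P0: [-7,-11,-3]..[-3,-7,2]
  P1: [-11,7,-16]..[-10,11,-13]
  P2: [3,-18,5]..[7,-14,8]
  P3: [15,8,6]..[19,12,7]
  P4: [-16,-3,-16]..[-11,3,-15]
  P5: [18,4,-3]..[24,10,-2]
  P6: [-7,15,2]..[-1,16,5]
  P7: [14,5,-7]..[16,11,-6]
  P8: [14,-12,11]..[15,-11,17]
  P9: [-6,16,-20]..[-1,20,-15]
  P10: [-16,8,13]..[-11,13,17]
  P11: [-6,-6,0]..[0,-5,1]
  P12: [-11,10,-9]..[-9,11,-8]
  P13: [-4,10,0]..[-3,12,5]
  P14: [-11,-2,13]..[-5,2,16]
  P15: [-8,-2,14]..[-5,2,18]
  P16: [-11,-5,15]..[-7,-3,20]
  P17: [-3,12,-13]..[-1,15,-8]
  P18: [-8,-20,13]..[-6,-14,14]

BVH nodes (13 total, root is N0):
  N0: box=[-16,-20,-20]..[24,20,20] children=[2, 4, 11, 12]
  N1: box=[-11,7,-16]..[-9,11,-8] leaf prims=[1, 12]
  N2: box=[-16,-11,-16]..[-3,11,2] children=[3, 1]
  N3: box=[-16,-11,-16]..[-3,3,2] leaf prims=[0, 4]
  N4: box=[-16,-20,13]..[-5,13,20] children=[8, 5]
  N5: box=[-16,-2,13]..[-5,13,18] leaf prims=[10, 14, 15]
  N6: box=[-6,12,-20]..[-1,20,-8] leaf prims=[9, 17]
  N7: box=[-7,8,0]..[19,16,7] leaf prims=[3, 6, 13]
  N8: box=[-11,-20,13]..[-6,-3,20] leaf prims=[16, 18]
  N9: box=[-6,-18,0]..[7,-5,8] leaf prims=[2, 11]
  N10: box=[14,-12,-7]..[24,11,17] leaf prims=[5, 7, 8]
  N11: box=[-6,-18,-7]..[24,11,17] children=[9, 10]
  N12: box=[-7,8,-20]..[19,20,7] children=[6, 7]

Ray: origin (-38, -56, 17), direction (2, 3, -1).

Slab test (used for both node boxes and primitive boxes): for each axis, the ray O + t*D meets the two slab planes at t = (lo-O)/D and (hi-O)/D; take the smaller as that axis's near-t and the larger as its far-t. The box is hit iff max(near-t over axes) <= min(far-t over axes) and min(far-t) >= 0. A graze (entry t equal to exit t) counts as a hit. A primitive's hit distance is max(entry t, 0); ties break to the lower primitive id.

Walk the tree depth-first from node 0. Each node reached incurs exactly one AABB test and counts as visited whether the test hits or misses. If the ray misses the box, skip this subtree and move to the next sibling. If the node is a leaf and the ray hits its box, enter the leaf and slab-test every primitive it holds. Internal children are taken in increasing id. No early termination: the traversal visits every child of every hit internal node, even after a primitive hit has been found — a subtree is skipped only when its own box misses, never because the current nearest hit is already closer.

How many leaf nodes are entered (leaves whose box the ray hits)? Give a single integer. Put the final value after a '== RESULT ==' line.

Traverse from the root:
N0 x:[11,31] y:[12,76/3] z:[-3,37] -> hit [12,76/3], descend [2, 4, 11, 12]
  N2 x:[11,35/2] y:[15,67/3] z:[15,33] -> hit [15,35/2], descend [1, 3]
    N1 x:[27/2,29/2] y:[21,67/3] z:[25,33] -> miss, prune
    N3 x:[11,35/2] y:[15,59/3] z:[15,33] -> hit [15,35/2] leaf, test {P0@t=31/2, P4(miss)}
  N4 x:[11,33/2] y:[12,23] z:[-3,4] -> miss, prune
  N11 x:[16,31] y:[38/3,67/3] z:[0,24] -> hit [16,67/3], descend [9, 10]
    N9 x:[16,45/2] y:[38/3,17] z:[9,17] -> hit [16,17] leaf, test {P2(miss), P11@t=50/3}
    N10 x:[26,31] y:[44/3,67/3] z:[0,24] -> miss, prune
  N12 x:[31/2,57/2] y:[64/3,76/3] z:[10,37] -> hit [64/3,76/3], descend [6, 7]
    N6 x:[16,37/2] y:[68/3,76/3] z:[25,37] -> miss, prune
    N7 x:[31/2,57/2] y:[64/3,24] z:[10,17] -> miss, prune

order=[0, 2, 1, 3, 4, 11, 9, 10, 12, 6, 7]  |boxes|=11  |leaves|=2  hit=P0

== RESULT ==
2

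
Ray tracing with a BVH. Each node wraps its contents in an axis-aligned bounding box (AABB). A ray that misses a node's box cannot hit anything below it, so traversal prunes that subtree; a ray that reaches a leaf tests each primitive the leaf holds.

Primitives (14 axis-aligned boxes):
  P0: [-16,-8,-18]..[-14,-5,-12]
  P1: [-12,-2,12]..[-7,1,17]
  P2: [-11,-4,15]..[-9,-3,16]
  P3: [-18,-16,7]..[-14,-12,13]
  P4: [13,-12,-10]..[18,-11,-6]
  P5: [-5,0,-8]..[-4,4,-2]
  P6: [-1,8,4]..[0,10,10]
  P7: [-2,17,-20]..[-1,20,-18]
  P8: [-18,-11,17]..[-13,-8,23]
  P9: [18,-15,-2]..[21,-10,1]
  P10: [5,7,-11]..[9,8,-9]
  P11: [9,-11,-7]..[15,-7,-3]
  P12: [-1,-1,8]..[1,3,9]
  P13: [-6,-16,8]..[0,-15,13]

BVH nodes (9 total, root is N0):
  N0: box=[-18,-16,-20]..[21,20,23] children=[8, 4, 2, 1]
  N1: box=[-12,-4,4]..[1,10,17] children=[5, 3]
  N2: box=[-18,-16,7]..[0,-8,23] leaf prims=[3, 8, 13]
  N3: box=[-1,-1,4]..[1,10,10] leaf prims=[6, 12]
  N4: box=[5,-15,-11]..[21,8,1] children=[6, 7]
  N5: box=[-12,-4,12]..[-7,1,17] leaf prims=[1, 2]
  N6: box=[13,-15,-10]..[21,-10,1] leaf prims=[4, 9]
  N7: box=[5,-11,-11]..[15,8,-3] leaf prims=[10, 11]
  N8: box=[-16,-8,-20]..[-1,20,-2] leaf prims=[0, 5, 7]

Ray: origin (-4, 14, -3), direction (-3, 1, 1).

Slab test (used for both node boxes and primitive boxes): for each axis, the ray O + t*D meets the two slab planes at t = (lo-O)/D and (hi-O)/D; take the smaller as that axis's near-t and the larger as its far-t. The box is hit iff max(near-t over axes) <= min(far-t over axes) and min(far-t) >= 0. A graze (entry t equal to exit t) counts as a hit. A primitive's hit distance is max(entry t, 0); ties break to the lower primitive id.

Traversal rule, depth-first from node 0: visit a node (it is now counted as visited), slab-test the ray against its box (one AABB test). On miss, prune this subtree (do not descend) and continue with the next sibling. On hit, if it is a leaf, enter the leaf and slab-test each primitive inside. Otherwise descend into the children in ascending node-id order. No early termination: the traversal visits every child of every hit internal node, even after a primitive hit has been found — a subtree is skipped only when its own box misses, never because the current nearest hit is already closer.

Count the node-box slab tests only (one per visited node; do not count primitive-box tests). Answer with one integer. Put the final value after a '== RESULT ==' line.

Walk:
N0 x:[-25/3,14/3] y:[-30,6] z:[-17,26] -> hit [-25/3,14/3], descend [1, 2, 4, 8]
  N1 x:[-5/3,8/3] y:[-18,-4] z:[7,20] -> miss, prune
  N2 x:[-4/3,14/3] y:[-30,-22] z:[10,26] -> miss, prune
  N4 x:[-25/3,-3] y:[-29,-6] z:[-8,4] -> miss, prune
  N8 x:[-1,4] y:[-22,6] z:[-17,1] -> hit [-1,1] leaf, test {P0(miss), P5(miss), P7(miss)}

5 AABB tests over nodes [0, 1, 2, 4, 8]; 1 leaf entered; closest miss.

== RESULT ==
5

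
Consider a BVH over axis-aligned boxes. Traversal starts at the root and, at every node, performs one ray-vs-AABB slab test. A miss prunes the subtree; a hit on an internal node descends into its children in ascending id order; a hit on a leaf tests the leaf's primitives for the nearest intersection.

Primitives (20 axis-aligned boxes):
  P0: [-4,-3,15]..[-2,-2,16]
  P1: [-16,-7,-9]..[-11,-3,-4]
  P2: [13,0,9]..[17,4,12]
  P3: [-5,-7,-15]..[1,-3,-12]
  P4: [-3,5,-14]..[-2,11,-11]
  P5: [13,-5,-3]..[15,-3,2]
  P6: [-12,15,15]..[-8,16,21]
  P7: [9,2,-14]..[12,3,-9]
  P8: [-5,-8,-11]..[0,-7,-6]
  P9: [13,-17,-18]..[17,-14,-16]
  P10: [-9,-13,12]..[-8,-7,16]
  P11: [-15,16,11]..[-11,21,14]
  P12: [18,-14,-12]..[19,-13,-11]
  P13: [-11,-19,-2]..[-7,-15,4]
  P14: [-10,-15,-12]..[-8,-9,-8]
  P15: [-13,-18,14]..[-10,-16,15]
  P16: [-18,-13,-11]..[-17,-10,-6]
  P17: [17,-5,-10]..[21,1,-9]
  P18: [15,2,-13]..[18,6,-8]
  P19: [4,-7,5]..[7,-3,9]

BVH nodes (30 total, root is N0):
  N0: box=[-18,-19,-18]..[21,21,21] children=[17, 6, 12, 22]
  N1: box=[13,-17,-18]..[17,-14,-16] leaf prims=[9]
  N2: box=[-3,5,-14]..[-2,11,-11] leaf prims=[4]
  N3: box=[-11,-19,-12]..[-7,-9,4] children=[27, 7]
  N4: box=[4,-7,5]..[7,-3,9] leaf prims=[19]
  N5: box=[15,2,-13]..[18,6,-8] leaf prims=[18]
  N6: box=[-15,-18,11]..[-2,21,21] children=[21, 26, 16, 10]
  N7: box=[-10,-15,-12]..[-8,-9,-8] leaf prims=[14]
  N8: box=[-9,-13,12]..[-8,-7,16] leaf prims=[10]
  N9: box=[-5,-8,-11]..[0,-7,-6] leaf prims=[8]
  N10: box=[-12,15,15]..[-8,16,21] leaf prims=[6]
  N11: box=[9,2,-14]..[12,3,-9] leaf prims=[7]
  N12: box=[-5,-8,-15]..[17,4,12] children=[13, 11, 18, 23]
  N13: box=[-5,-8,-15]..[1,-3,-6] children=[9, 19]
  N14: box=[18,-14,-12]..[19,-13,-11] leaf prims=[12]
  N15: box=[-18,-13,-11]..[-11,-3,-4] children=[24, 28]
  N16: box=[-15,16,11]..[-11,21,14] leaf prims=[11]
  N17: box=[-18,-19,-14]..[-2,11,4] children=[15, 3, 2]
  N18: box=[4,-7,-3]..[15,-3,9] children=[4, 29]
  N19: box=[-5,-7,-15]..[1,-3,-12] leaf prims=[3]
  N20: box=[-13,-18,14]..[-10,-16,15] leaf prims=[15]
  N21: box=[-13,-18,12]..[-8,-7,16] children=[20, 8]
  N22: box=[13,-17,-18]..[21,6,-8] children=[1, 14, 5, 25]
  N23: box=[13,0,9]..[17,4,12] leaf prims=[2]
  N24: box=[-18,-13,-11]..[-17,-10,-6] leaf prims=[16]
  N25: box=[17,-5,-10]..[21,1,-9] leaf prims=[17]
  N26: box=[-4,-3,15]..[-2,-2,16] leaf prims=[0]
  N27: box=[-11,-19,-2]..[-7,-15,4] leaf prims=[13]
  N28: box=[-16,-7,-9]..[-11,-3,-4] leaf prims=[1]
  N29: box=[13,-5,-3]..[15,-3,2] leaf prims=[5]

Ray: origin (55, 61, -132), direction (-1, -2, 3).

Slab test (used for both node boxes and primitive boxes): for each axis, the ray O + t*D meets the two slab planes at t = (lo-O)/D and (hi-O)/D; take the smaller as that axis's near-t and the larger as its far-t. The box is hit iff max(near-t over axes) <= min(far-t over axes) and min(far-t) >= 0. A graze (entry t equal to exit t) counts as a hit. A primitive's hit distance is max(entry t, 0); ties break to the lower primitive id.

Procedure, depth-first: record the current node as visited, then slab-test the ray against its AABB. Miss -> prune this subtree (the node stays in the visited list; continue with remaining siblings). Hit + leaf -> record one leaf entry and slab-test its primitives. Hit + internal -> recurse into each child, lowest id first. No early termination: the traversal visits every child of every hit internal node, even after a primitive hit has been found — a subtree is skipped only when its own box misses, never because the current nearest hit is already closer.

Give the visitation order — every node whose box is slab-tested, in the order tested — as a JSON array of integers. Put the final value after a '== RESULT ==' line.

Trace the traversal:
N0 x:[34,73] y:[20,40] z:[38,51] -> hit [38,40], descend [6, 12, 17, 22]
  N6 x:[57,70] y:[20,79/2] z:[143/3,51] -> miss, prune
  N12 x:[38,60] y:[57/2,69/2] z:[39,48] -> miss, prune
  N17 x:[57,73] y:[25,40] z:[118/3,136/3] -> miss, prune
  N22 x:[34,42] y:[55/2,39] z:[38,124/3] -> hit [38,39], descend [1, 5, 14, 25]
    N1 x:[38,42] y:[75/2,39] z:[38,116/3] -> hit [38,116/3] leaf, test {P9@t=38}
    N5 x:[37,40] y:[55/2,59/2] z:[119/3,124/3] -> miss, prune
    N14 x:[36,37] y:[37,75/2] z:[40,121/3] -> miss, prune
    N25 x:[34,38] y:[30,33] z:[122/3,41] -> miss, prune

Summary -> nodes [0, 6, 12, 17, 22, 1, 5, 14, 25]; box-tests=9; leaf-entries=1; first=P9

== RESULT ==
[0, 6, 12, 17, 22, 1, 5, 14, 25]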